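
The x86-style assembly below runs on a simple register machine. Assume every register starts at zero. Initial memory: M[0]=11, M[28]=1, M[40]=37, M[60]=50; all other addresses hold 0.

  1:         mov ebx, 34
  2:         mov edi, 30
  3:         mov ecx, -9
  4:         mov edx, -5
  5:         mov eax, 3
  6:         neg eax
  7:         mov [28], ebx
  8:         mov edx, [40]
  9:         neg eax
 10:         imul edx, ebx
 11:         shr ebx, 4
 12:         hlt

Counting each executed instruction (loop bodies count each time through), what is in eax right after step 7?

after mov ebx, 34: ebx=34
after mov edi, 30: edi=30
after mov ecx, -9: ecx=-9
after mov edx, -5: edx=-5
after mov eax, 3: eax=3
after neg eax: eax=-(3)=-3
mov [28], ebx → M[28]=34
After step 7: eax = -3.

-3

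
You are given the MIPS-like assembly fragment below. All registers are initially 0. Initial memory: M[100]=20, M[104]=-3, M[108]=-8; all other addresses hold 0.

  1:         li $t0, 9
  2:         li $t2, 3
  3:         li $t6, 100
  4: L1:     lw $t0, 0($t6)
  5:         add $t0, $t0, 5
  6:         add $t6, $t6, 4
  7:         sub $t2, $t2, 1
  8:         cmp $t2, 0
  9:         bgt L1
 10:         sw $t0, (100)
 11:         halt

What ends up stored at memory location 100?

li $t0, 9 → $t0=9
li $t2, 3 → $t2=3
li $t6, 100 → $t6=100
lw $t0, 0($t6) → $t0=M[100]=20
add $t0, $t0, 5 → $t0=20+5=25
add $t6, $t6, 4 → $t6=100+4=104
sub $t2, $t2, 1 → $t2=3-1=2
cmp $t2, 0  (cmp 2,0)
bgt L1: taken
lw $t0, 0($t6) → $t0=M[104]=-3
add $t0, $t0, 5 → $t0=(-3)+5=2
add $t6, $t6, 4 → $t6=104+4=108
sub $t2, $t2, 1 → $t2=2-1=1
cmp $t2, 0  (cmp 1,0)
bgt L1: taken
lw $t0, 0($t6) → $t0=M[108]=-8
add $t0, $t0, 5 → $t0=(-8)+5=-3
add $t6, $t6, 4 → $t6=108+4=112
sub $t2, $t2, 1 → $t2=1-1=0
cmp $t2, 0  (cmp 0,0)
bgt L1: not taken
sw $t0, (100) → M[100]=-3
halt.

-3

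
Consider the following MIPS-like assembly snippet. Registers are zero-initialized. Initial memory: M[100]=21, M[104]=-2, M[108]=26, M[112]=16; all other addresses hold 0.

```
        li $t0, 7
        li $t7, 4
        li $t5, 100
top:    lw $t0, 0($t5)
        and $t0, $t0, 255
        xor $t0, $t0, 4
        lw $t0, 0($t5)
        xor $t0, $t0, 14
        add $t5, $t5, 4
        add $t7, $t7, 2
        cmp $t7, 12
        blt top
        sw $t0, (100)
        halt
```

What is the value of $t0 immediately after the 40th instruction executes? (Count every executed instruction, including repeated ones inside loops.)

li $t0, 7 → $t0=7
li $t7, 4 → $t7=4
li $t5, 100 → $t5=100
lw $t0, 0($t5) → $t0=M[100]=21
and $t0, $t0, 255 → $t0=21&255=21
xor $t0, $t0, 4 → $t0=21^4=17
lw $t0, 0($t5) → $t0=M[100]=21
xor $t0, $t0, 14 → $t0=21^14=27
add $t5, $t5, 4 → $t5=100+4=104
add $t7, $t7, 2 → $t7=4+2=6
cmp $t7, 12  (cmp 6,12)
blt top: taken
lw $t0, 0($t5) → $t0=M[104]=-2
and $t0, $t0, 255 → $t0=(-2)&255=254
xor $t0, $t0, 4 → $t0=254^4=250
lw $t0, 0($t5) → $t0=M[104]=-2
xor $t0, $t0, 14 → $t0=(-2)^14=-16
add $t5, $t5, 4 → $t5=104+4=108
add $t7, $t7, 2 → $t7=6+2=8
cmp $t7, 12  (cmp 8,12)
blt top: taken
lw $t0, 0($t5) → $t0=M[108]=26
and $t0, $t0, 255 → $t0=26&255=26
xor $t0, $t0, 4 → $t0=26^4=30
lw $t0, 0($t5) → $t0=M[108]=26
xor $t0, $t0, 14 → $t0=26^14=20
add $t5, $t5, 4 → $t5=108+4=112
add $t7, $t7, 2 → $t7=8+2=10
cmp $t7, 12  (cmp 10,12)
blt top: taken
lw $t0, 0($t5) → $t0=M[112]=16
and $t0, $t0, 255 → $t0=16&255=16
xor $t0, $t0, 4 → $t0=16^4=20
lw $t0, 0($t5) → $t0=M[112]=16
xor $t0, $t0, 14 → $t0=16^14=30
add $t5, $t5, 4 → $t5=112+4=116
add $t7, $t7, 2 → $t7=10+2=12
cmp $t7, 12  (cmp 12,12)
blt top: not taken
sw $t0, (100) → M[100]=30
After step 40: $t0 = 30.

30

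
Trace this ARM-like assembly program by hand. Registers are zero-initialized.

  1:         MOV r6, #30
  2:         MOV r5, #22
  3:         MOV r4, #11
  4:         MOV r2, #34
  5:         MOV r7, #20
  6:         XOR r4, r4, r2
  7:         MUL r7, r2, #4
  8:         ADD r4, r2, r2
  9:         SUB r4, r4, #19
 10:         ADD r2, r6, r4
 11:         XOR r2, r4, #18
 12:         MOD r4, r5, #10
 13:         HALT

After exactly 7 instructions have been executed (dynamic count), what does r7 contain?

MOV r6, #30 → r6=30
MOV r5, #22 → r5=22
MOV r4, #11 → r4=11
MOV r2, #34 → r2=34
MOV r7, #20 → r7=20
XOR r4, r4, r2 → r4=11^34=41
MUL r7, r2, #4 → r7=34*4=136
After step 7: r7 = 136.

136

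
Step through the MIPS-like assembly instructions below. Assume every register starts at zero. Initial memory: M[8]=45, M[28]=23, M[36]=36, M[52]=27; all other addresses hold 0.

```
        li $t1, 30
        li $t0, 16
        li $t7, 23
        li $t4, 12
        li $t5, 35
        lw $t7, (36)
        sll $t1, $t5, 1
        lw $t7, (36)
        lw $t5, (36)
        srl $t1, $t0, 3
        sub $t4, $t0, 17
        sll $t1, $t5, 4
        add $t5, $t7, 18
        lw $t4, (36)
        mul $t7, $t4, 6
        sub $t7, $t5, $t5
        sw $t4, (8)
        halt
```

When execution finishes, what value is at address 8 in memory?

after li $t1, 30: $t1=30
after li $t0, 16: $t0=16
after li $t7, 23: $t7=23
after li $t4, 12: $t4=12
after li $t5, 35: $t5=35
after lw $t7, (36): $t7=M[36]=36
after sll $t1, $t5, 1: $t1=35<<1=70
after lw $t7, (36): $t7=M[36]=36
after lw $t5, (36): $t5=M[36]=36
after srl $t1, $t0, 3: $t1=16>>3=2
after sub $t4, $t0, 17: $t4=16-17=-1
after sll $t1, $t5, 4: $t1=36<<4=576
after add $t5, $t7, 18: $t5=36+18=54
after lw $t4, (36): $t4=M[36]=36
after mul $t7, $t4, 6: $t7=36*6=216
after sub $t7, $t5, $t5: $t7=54-54=0
sw $t4, (8) → M[8]=36
halt.

36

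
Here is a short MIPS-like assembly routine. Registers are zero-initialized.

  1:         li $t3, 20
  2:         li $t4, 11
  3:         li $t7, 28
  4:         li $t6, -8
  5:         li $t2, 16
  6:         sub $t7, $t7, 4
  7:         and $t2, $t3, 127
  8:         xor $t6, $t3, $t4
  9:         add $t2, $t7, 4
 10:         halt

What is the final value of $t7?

$t3=20
$t4=11
$t7=28
$t6=-8
$t2=16
$t7=28-4=24
$t2=20&127=20
$t6=20^11=31
$t2=24+4=28
halt.

24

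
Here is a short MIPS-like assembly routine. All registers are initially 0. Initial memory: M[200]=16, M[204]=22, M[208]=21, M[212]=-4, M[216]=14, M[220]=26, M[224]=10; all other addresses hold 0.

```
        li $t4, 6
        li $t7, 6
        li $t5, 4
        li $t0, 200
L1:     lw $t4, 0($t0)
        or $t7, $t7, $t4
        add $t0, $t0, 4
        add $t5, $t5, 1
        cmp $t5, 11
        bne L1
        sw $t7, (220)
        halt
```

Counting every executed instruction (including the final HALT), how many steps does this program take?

48

after li $t4, 6: $t4=6
after li $t7, 6: $t7=6
after li $t5, 4: $t5=4
after li $t0, 200: $t0=200
after lw $t4, 0($t0): $t4=M[200]=16
after or $t7, $t7, $t4: $t7=6|16=22
after add $t0, $t0, 4: $t0=200+4=204
after add $t5, $t5, 1: $t5=4+1=5
cmp $t5, 11  (cmp 5,11)
bne L1: taken
after lw $t4, 0($t0): $t4=M[204]=22
after or $t7, $t7, $t4: $t7=22|22=22
after add $t0, $t0, 4: $t0=204+4=208
after add $t5, $t5, 1: $t5=5+1=6
cmp $t5, 11  (cmp 6,11)
bne L1: taken
after lw $t4, 0($t0): $t4=M[208]=21
after or $t7, $t7, $t4: $t7=22|21=23
after add $t0, $t0, 4: $t0=208+4=212
after add $t5, $t5, 1: $t5=6+1=7
cmp $t5, 11  (cmp 7,11)
bne L1: taken
after lw $t4, 0($t0): $t4=M[212]=-4
after or $t7, $t7, $t4: $t7=23|(-4)=-1
after add $t0, $t0, 4: $t0=212+4=216
after add $t5, $t5, 1: $t5=7+1=8
cmp $t5, 11  (cmp 8,11)
bne L1: taken
after lw $t4, 0($t0): $t4=M[216]=14
after or $t7, $t7, $t4: $t7=(-1)|14=-1
after add $t0, $t0, 4: $t0=216+4=220
after add $t5, $t5, 1: $t5=8+1=9
cmp $t5, 11  (cmp 9,11)
bne L1: taken
after lw $t4, 0($t0): $t4=M[220]=26
after or $t7, $t7, $t4: $t7=(-1)|26=-1
after add $t0, $t0, 4: $t0=220+4=224
after add $t5, $t5, 1: $t5=9+1=10
cmp $t5, 11  (cmp 10,11)
bne L1: taken
after lw $t4, 0($t0): $t4=M[224]=10
after or $t7, $t7, $t4: $t7=(-1)|10=-1
after add $t0, $t0, 4: $t0=224+4=228
after add $t5, $t5, 1: $t5=10+1=11
cmp $t5, 11  (cmp 11,11)
bne L1: not taken
sw $t7, (220) → M[220]=-1
halt.
Total executed instructions: 48.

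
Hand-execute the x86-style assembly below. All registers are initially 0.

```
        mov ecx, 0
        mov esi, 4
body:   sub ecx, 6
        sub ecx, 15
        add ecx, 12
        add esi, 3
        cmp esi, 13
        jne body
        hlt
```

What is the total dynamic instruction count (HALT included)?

after mov ecx, 0: ecx=0
after mov esi, 4: esi=4
after sub ecx, 6: ecx=0-6=-6
after sub ecx, 15: ecx=(-6)-15=-21
after add ecx, 12: ecx=(-21)+12=-9
after add esi, 3: esi=4+3=7
cmp esi, 13  (cmp 7,13)
jne body: taken
after sub ecx, 6: ecx=(-9)-6=-15
after sub ecx, 15: ecx=(-15)-15=-30
after add ecx, 12: ecx=(-30)+12=-18
after add esi, 3: esi=7+3=10
cmp esi, 13  (cmp 10,13)
jne body: taken
after sub ecx, 6: ecx=(-18)-6=-24
after sub ecx, 15: ecx=(-24)-15=-39
after add ecx, 12: ecx=(-39)+12=-27
after add esi, 3: esi=10+3=13
cmp esi, 13  (cmp 13,13)
jne body: not taken
halt.
Total executed instructions: 21.

21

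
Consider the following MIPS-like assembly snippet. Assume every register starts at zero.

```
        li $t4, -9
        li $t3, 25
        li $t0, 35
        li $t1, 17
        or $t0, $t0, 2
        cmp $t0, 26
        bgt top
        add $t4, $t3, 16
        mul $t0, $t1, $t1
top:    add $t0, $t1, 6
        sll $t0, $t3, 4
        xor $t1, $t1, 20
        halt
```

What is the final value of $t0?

400

after li $t4, -9: $t4=-9
after li $t3, 25: $t3=25
after li $t0, 35: $t0=35
after li $t1, 17: $t1=17
after or $t0, $t0, 2: $t0=35|2=35
cmp $t0, 26  (cmp 35,26)
bgt top: taken
after add $t0, $t1, 6: $t0=17+6=23
after sll $t0, $t3, 4: $t0=25<<4=400
after xor $t1, $t1, 20: $t1=17^20=5
halt.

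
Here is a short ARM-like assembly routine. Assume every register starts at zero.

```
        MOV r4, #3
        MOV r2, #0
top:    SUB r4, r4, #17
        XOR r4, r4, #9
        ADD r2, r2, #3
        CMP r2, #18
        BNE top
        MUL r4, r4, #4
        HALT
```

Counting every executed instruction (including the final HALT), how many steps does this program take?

34

after MOV r4, #3: r4=3
after MOV r2, #0: r2=0
after SUB r4, r4, #17: r4=3-17=-14
after XOR r4, r4, #9: r4=(-14)^9=-5
after ADD r2, r2, #3: r2=0+3=3
CMP r2, #18  (cmp 3,18)
BNE top: taken
after SUB r4, r4, #17: r4=(-5)-17=-22
after XOR r4, r4, #9: r4=(-22)^9=-29
after ADD r2, r2, #3: r2=3+3=6
CMP r2, #18  (cmp 6,18)
BNE top: taken
after SUB r4, r4, #17: r4=(-29)-17=-46
after XOR r4, r4, #9: r4=(-46)^9=-37
after ADD r2, r2, #3: r2=6+3=9
CMP r2, #18  (cmp 9,18)
BNE top: taken
after SUB r4, r4, #17: r4=(-37)-17=-54
after XOR r4, r4, #9: r4=(-54)^9=-61
after ADD r2, r2, #3: r2=9+3=12
CMP r2, #18  (cmp 12,18)
BNE top: taken
after SUB r4, r4, #17: r4=(-61)-17=-78
after XOR r4, r4, #9: r4=(-78)^9=-69
after ADD r2, r2, #3: r2=12+3=15
CMP r2, #18  (cmp 15,18)
BNE top: taken
after SUB r4, r4, #17: r4=(-69)-17=-86
after XOR r4, r4, #9: r4=(-86)^9=-93
after ADD r2, r2, #3: r2=15+3=18
CMP r2, #18  (cmp 18,18)
BNE top: not taken
after MUL r4, r4, #4: r4=(-93)*4=-372
halt.
Total executed instructions: 34.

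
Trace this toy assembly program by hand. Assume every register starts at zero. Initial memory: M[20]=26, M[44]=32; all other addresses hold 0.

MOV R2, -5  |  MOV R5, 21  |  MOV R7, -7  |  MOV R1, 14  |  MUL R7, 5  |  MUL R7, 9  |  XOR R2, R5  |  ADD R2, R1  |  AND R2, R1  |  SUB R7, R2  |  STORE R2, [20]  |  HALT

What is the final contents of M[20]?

R2=-5
R5=21
R7=-7
R1=14
R7=(-7)*5=-35
R7=(-35)*9=-315
R2=(-5)^21=-18
R2=(-18)+14=-4
R2=(-4)&14=12
R7=(-315)-12=-327
STORE R2, [20] → M[20]=12
halt.

12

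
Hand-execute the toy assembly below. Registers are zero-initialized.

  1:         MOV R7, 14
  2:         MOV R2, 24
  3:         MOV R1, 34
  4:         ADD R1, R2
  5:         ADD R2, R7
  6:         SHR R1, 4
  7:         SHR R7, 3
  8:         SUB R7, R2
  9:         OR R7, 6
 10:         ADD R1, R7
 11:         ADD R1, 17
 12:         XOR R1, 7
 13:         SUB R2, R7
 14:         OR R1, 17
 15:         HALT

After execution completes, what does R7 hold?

after MOV R7, 14: R7=14
after MOV R2, 24: R2=24
after MOV R1, 34: R1=34
after ADD R1, R2: R1=34+24=58
after ADD R2, R7: R2=24+14=38
after SHR R1, 4: R1=58>>4=3
after SHR R7, 3: R7=14>>3=1
after SUB R7, R2: R7=1-38=-37
after OR R7, 6: R7=(-37)|6=-33
after ADD R1, R7: R1=3+(-33)=-30
after ADD R1, 17: R1=(-30)+17=-13
after XOR R1, 7: R1=(-13)^7=-12
after SUB R2, R7: R2=38-(-33)=71
after OR R1, 17: R1=(-12)|17=-11
halt.

-33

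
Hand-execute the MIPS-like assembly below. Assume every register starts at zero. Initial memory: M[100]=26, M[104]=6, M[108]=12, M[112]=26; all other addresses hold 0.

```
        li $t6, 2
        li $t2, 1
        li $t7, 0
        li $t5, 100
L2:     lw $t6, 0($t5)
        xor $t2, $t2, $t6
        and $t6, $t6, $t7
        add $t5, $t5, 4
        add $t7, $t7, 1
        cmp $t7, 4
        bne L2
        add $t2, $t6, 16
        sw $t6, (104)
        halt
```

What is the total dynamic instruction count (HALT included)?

li $t6, 2 → $t6=2
li $t2, 1 → $t2=1
li $t7, 0 → $t7=0
li $t5, 100 → $t5=100
lw $t6, 0($t5) → $t6=M[100]=26
xor $t2, $t2, $t6 → $t2=1^26=27
and $t6, $t6, $t7 → $t6=26&0=0
add $t5, $t5, 4 → $t5=100+4=104
add $t7, $t7, 1 → $t7=0+1=1
cmp $t7, 4  (cmp 1,4)
bne L2: taken
lw $t6, 0($t5) → $t6=M[104]=6
xor $t2, $t2, $t6 → $t2=27^6=29
and $t6, $t6, $t7 → $t6=6&1=0
add $t5, $t5, 4 → $t5=104+4=108
add $t7, $t7, 1 → $t7=1+1=2
cmp $t7, 4  (cmp 2,4)
bne L2: taken
lw $t6, 0($t5) → $t6=M[108]=12
xor $t2, $t2, $t6 → $t2=29^12=17
and $t6, $t6, $t7 → $t6=12&2=0
add $t5, $t5, 4 → $t5=108+4=112
add $t7, $t7, 1 → $t7=2+1=3
cmp $t7, 4  (cmp 3,4)
bne L2: taken
lw $t6, 0($t5) → $t6=M[112]=26
xor $t2, $t2, $t6 → $t2=17^26=11
and $t6, $t6, $t7 → $t6=26&3=2
add $t5, $t5, 4 → $t5=112+4=116
add $t7, $t7, 1 → $t7=3+1=4
cmp $t7, 4  (cmp 4,4)
bne L2: not taken
add $t2, $t6, 16 → $t2=2+16=18
sw $t6, (104) → M[104]=2
halt.
Total executed instructions: 35.

35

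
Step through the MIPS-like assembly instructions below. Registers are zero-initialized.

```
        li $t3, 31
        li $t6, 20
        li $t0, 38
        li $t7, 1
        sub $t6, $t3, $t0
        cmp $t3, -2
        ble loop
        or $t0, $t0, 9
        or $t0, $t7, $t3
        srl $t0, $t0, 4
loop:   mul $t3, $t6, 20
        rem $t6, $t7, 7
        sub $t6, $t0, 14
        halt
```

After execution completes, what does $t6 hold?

$t3=31
$t6=20
$t0=38
$t7=1
$t6=31-38=-7
cmp $t3, -2  (cmp 31,-2)
ble loop: not taken
$t0=38|9=47
$t0=1|31=31
$t0=31>>4=1
$t3=(-7)*20=-140
$t6=1%7=1
$t6=1-14=-13
halt.

-13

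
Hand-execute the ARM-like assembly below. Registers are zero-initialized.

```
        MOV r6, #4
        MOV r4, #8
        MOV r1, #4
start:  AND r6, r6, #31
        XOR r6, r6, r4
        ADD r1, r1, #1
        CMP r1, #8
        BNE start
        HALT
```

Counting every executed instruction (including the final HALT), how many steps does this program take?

MOV r6, #4 → r6=4
MOV r4, #8 → r4=8
MOV r1, #4 → r1=4
AND r6, r6, #31 → r6=4&31=4
XOR r6, r6, r4 → r6=4^8=12
ADD r1, r1, #1 → r1=4+1=5
CMP r1, #8  (cmp 5,8)
BNE start: taken
AND r6, r6, #31 → r6=12&31=12
XOR r6, r6, r4 → r6=12^8=4
ADD r1, r1, #1 → r1=5+1=6
CMP r1, #8  (cmp 6,8)
BNE start: taken
AND r6, r6, #31 → r6=4&31=4
XOR r6, r6, r4 → r6=4^8=12
ADD r1, r1, #1 → r1=6+1=7
CMP r1, #8  (cmp 7,8)
BNE start: taken
AND r6, r6, #31 → r6=12&31=12
XOR r6, r6, r4 → r6=12^8=4
ADD r1, r1, #1 → r1=7+1=8
CMP r1, #8  (cmp 8,8)
BNE start: not taken
halt.
Total executed instructions: 24.

24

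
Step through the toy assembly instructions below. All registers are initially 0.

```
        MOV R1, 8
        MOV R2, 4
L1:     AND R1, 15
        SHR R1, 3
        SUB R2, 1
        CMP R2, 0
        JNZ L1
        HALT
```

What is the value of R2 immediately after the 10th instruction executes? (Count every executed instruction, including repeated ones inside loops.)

R1=8
R2=4
R1=8&15=8
R1=8>>3=1
R2=4-1=3
CMP R2, 0  (cmp 3,0)
JNZ L1: taken
R1=1&15=1
R1=1>>3=0
R2=3-1=2
After step 10: R2 = 2.

2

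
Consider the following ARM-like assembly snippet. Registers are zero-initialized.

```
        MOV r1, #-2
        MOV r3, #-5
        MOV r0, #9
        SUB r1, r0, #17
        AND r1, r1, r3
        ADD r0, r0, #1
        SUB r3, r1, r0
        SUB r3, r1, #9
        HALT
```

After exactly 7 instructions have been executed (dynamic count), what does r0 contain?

r1=-2
r3=-5
r0=9
r1=9-17=-8
r1=(-8)&(-5)=-8
r0=9+1=10
r3=(-8)-10=-18
After step 7: r0 = 10.

10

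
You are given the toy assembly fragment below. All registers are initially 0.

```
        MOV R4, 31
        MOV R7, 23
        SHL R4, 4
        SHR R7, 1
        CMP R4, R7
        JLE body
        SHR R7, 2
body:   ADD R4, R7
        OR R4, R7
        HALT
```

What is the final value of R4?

after MOV R4, 31: R4=31
after MOV R7, 23: R7=23
after SHL R4, 4: R4=31<<4=496
after SHR R7, 1: R7=23>>1=11
CMP R4, R7  (cmp 496,11)
JLE body: not taken
after SHR R7, 2: R7=11>>2=2
after ADD R4, R7: R4=496+2=498
after OR R4, R7: R4=498|2=498
halt.

498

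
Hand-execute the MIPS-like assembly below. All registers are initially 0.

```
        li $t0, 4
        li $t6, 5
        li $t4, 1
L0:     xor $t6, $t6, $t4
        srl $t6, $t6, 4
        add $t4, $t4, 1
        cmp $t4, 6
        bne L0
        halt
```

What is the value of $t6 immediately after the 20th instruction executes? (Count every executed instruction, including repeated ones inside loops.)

$t0=4
$t6=5
$t4=1
$t6=5^1=4
$t6=4>>4=0
$t4=1+1=2
cmp $t4, 6  (cmp 2,6)
bne L0: taken
$t6=0^2=2
$t6=2>>4=0
$t4=2+1=3
cmp $t4, 6  (cmp 3,6)
bne L0: taken
$t6=0^3=3
$t6=3>>4=0
$t4=3+1=4
cmp $t4, 6  (cmp 4,6)
bne L0: taken
$t6=0^4=4
$t6=4>>4=0
After step 20: $t6 = 0.

0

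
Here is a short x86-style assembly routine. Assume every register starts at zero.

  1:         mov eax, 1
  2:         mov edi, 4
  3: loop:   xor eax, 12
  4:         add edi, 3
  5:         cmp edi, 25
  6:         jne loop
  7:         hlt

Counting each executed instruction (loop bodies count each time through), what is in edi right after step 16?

16

eax=1
edi=4
eax=1^12=13
edi=4+3=7
cmp edi, 25  (cmp 7,25)
jne loop: taken
eax=13^12=1
edi=7+3=10
cmp edi, 25  (cmp 10,25)
jne loop: taken
eax=1^12=13
edi=10+3=13
cmp edi, 25  (cmp 13,25)
jne loop: taken
eax=13^12=1
edi=13+3=16
After step 16: edi = 16.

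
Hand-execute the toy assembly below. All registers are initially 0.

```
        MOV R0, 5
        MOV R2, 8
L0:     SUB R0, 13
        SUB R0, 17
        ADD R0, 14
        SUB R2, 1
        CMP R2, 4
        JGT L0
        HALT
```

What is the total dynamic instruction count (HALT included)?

R0=5
R2=8
R0=5-13=-8
R0=(-8)-17=-25
R0=(-25)+14=-11
R2=8-1=7
CMP R2, 4  (cmp 7,4)
JGT L0: taken
R0=(-11)-13=-24
R0=(-24)-17=-41
R0=(-41)+14=-27
R2=7-1=6
CMP R2, 4  (cmp 6,4)
JGT L0: taken
R0=(-27)-13=-40
R0=(-40)-17=-57
R0=(-57)+14=-43
R2=6-1=5
CMP R2, 4  (cmp 5,4)
JGT L0: taken
R0=(-43)-13=-56
R0=(-56)-17=-73
R0=(-73)+14=-59
R2=5-1=4
CMP R2, 4  (cmp 4,4)
JGT L0: not taken
halt.
Total executed instructions: 27.

27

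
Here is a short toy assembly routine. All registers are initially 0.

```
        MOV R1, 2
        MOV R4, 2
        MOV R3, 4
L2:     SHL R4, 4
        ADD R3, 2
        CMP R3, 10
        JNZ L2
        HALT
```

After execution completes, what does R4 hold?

R1=2
R4=2
R3=4
R4=2<<4=32
R3=4+2=6
CMP R3, 10  (cmp 6,10)
JNZ L2: taken
R4=32<<4=512
R3=6+2=8
CMP R3, 10  (cmp 8,10)
JNZ L2: taken
R4=512<<4=8192
R3=8+2=10
CMP R3, 10  (cmp 10,10)
JNZ L2: not taken
halt.

8192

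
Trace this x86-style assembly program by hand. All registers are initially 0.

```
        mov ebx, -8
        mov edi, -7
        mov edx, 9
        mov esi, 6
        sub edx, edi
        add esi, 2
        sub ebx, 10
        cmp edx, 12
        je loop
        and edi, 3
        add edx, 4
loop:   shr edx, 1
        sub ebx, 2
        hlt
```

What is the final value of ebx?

-20

mov ebx, -8 → ebx=-8
mov edi, -7 → edi=-7
mov edx, 9 → edx=9
mov esi, 6 → esi=6
sub edx, edi → edx=9-(-7)=16
add esi, 2 → esi=6+2=8
sub ebx, 10 → ebx=(-8)-10=-18
cmp edx, 12  (cmp 16,12)
je loop: not taken
and edi, 3 → edi=(-7)&3=1
add edx, 4 → edx=16+4=20
shr edx, 1 → edx=20>>1=10
sub ebx, 2 → ebx=(-18)-2=-20
halt.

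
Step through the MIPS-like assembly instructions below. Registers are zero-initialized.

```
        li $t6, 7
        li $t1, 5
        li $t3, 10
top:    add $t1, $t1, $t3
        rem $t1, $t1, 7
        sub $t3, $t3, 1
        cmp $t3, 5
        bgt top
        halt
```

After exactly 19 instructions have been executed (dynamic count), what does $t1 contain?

11

li $t6, 7 → $t6=7
li $t1, 5 → $t1=5
li $t3, 10 → $t3=10
add $t1, $t1, $t3 → $t1=5+10=15
rem $t1, $t1, 7 → $t1=15%7=1
sub $t3, $t3, 1 → $t3=10-1=9
cmp $t3, 5  (cmp 9,5)
bgt top: taken
add $t1, $t1, $t3 → $t1=1+9=10
rem $t1, $t1, 7 → $t1=10%7=3
sub $t3, $t3, 1 → $t3=9-1=8
cmp $t3, 5  (cmp 8,5)
bgt top: taken
add $t1, $t1, $t3 → $t1=3+8=11
rem $t1, $t1, 7 → $t1=11%7=4
sub $t3, $t3, 1 → $t3=8-1=7
cmp $t3, 5  (cmp 7,5)
bgt top: taken
add $t1, $t1, $t3 → $t1=4+7=11
After step 19: $t1 = 11.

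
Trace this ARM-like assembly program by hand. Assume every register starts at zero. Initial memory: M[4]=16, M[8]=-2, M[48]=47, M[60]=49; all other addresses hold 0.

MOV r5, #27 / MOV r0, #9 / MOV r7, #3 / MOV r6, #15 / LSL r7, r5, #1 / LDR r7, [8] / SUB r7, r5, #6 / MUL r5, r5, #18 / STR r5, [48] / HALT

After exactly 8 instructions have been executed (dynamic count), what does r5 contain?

486

r5=27
r0=9
r7=3
r6=15
r7=27<<1=54
r7=M[8]=-2
r7=27-6=21
r5=27*18=486
After step 8: r5 = 486.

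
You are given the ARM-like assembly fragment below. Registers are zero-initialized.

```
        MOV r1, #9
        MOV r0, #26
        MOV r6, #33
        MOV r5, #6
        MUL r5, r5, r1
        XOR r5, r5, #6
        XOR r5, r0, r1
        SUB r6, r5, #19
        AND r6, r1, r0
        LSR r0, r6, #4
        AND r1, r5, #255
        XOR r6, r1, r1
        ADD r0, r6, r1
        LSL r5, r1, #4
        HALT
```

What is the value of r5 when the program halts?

r1=9
r0=26
r6=33
r5=6
r5=6*9=54
r5=54^6=48
r5=26^9=19
r6=19-19=0
r6=9&26=8
r0=8>>4=0
r1=19&255=19
r6=19^19=0
r0=0+19=19
r5=19<<4=304
halt.

304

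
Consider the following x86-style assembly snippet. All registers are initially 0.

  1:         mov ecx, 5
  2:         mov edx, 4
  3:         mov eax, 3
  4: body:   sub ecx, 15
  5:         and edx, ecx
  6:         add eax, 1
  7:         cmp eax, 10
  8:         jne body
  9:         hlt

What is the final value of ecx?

-100

after mov ecx, 5: ecx=5
after mov edx, 4: edx=4
after mov eax, 3: eax=3
after sub ecx, 15: ecx=5-15=-10
after and edx, ecx: edx=4&(-10)=4
after add eax, 1: eax=3+1=4
cmp eax, 10  (cmp 4,10)
jne body: taken
after sub ecx, 15: ecx=(-10)-15=-25
after and edx, ecx: edx=4&(-25)=4
after add eax, 1: eax=4+1=5
cmp eax, 10  (cmp 5,10)
jne body: taken
after sub ecx, 15: ecx=(-25)-15=-40
after and edx, ecx: edx=4&(-40)=0
after add eax, 1: eax=5+1=6
cmp eax, 10  (cmp 6,10)
jne body: taken
after sub ecx, 15: ecx=(-40)-15=-55
after and edx, ecx: edx=0&(-55)=0
after add eax, 1: eax=6+1=7
cmp eax, 10  (cmp 7,10)
jne body: taken
after sub ecx, 15: ecx=(-55)-15=-70
after and edx, ecx: edx=0&(-70)=0
after add eax, 1: eax=7+1=8
cmp eax, 10  (cmp 8,10)
jne body: taken
after sub ecx, 15: ecx=(-70)-15=-85
after and edx, ecx: edx=0&(-85)=0
after add eax, 1: eax=8+1=9
cmp eax, 10  (cmp 9,10)
jne body: taken
after sub ecx, 15: ecx=(-85)-15=-100
after and edx, ecx: edx=0&(-100)=0
after add eax, 1: eax=9+1=10
cmp eax, 10  (cmp 10,10)
jne body: not taken
halt.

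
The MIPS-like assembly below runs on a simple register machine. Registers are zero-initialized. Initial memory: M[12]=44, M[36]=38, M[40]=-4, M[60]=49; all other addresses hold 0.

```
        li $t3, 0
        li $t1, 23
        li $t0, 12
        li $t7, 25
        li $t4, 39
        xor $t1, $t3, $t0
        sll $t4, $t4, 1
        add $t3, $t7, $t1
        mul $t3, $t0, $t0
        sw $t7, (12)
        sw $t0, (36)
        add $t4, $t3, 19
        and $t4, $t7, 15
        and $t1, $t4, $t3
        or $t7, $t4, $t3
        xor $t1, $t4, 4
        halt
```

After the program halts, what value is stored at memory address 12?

$t3=0
$t1=23
$t0=12
$t7=25
$t4=39
$t1=0^12=12
$t4=39<<1=78
$t3=25+12=37
$t3=12*12=144
sw $t7, (12) → M[12]=25
sw $t0, (36) → M[36]=12
$t4=144+19=163
$t4=25&15=9
$t1=9&144=0
$t7=9|144=153
$t1=9^4=13
halt.

25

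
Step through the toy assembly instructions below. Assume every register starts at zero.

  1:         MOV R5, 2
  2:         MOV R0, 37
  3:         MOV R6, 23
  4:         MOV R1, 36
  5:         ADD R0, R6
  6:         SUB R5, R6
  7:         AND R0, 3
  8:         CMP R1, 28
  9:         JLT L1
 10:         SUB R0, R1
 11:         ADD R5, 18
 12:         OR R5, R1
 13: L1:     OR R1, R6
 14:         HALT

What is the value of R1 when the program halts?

55

MOV R5, 2 → R5=2
MOV R0, 37 → R0=37
MOV R6, 23 → R6=23
MOV R1, 36 → R1=36
ADD R0, R6 → R0=37+23=60
SUB R5, R6 → R5=2-23=-21
AND R0, 3 → R0=60&3=0
CMP R1, 28  (cmp 36,28)
JLT L1: not taken
SUB R0, R1 → R0=0-36=-36
ADD R5, 18 → R5=(-21)+18=-3
OR R5, R1 → R5=(-3)|36=-3
OR R1, R6 → R1=36|23=55
halt.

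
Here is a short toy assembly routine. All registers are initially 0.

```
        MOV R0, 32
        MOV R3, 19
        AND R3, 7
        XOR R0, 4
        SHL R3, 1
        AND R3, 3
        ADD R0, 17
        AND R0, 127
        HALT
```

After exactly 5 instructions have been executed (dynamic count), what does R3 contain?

6

MOV R0, 32 → R0=32
MOV R3, 19 → R3=19
AND R3, 7 → R3=19&7=3
XOR R0, 4 → R0=32^4=36
SHL R3, 1 → R3=3<<1=6
After step 5: R3 = 6.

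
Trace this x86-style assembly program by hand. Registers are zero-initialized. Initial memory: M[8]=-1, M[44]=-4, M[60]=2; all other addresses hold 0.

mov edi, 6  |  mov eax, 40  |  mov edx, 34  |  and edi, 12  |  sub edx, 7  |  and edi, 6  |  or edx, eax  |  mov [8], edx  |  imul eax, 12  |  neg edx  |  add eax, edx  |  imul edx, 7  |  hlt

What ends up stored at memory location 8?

59

edi=6
eax=40
edx=34
edi=6&12=4
edx=34-7=27
edi=4&6=4
edx=27|40=59
mov [8], edx → M[8]=59
eax=40*12=480
edx=-(59)=-59
eax=480+(-59)=421
edx=(-59)*7=-413
halt.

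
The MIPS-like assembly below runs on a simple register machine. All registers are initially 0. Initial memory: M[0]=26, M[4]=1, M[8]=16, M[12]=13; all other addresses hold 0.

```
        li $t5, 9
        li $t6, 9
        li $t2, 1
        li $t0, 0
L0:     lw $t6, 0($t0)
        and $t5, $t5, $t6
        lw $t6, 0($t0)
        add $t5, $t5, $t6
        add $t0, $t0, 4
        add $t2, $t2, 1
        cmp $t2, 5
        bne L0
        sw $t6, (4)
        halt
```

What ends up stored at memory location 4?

li $t5, 9 → $t5=9
li $t6, 9 → $t6=9
li $t2, 1 → $t2=1
li $t0, 0 → $t0=0
lw $t6, 0($t0) → $t6=M[0]=26
and $t5, $t5, $t6 → $t5=9&26=8
lw $t6, 0($t0) → $t6=M[0]=26
add $t5, $t5, $t6 → $t5=8+26=34
add $t0, $t0, 4 → $t0=0+4=4
add $t2, $t2, 1 → $t2=1+1=2
cmp $t2, 5  (cmp 2,5)
bne L0: taken
lw $t6, 0($t0) → $t6=M[4]=1
and $t5, $t5, $t6 → $t5=34&1=0
lw $t6, 0($t0) → $t6=M[4]=1
add $t5, $t5, $t6 → $t5=0+1=1
add $t0, $t0, 4 → $t0=4+4=8
add $t2, $t2, 1 → $t2=2+1=3
cmp $t2, 5  (cmp 3,5)
bne L0: taken
lw $t6, 0($t0) → $t6=M[8]=16
and $t5, $t5, $t6 → $t5=1&16=0
lw $t6, 0($t0) → $t6=M[8]=16
add $t5, $t5, $t6 → $t5=0+16=16
add $t0, $t0, 4 → $t0=8+4=12
add $t2, $t2, 1 → $t2=3+1=4
cmp $t2, 5  (cmp 4,5)
bne L0: taken
lw $t6, 0($t0) → $t6=M[12]=13
and $t5, $t5, $t6 → $t5=16&13=0
lw $t6, 0($t0) → $t6=M[12]=13
add $t5, $t5, $t6 → $t5=0+13=13
add $t0, $t0, 4 → $t0=12+4=16
add $t2, $t2, 1 → $t2=4+1=5
cmp $t2, 5  (cmp 5,5)
bne L0: not taken
sw $t6, (4) → M[4]=13
halt.

13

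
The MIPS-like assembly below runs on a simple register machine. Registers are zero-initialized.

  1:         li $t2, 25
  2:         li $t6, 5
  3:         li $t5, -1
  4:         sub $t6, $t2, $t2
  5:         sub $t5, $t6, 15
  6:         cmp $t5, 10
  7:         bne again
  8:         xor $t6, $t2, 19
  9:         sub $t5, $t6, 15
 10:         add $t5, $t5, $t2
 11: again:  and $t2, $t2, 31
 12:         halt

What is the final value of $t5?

-15

after li $t2, 25: $t2=25
after li $t6, 5: $t6=5
after li $t5, -1: $t5=-1
after sub $t6, $t2, $t2: $t6=25-25=0
after sub $t5, $t6, 15: $t5=0-15=-15
cmp $t5, 10  (cmp -15,10)
bne again: taken
after and $t2, $t2, 31: $t2=25&31=25
halt.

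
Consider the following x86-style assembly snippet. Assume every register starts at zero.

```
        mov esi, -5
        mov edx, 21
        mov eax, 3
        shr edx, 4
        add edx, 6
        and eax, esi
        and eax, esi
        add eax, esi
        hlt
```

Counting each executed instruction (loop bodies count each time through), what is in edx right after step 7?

esi=-5
edx=21
eax=3
edx=21>>4=1
edx=1+6=7
eax=3&(-5)=3
eax=3&(-5)=3
After step 7: edx = 7.

7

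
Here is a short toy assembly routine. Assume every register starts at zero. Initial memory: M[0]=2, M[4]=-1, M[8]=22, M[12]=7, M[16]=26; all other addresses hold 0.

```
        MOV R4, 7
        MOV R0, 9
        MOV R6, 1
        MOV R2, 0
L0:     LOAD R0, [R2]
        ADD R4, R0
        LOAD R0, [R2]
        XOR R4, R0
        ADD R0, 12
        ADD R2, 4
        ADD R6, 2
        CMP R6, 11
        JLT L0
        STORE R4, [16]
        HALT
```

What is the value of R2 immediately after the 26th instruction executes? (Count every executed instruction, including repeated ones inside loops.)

MOV R4, 7 → R4=7
MOV R0, 9 → R0=9
MOV R6, 1 → R6=1
MOV R2, 0 → R2=0
LOAD R0, [R2] → R0=M[0]=2
ADD R4, R0 → R4=7+2=9
LOAD R0, [R2] → R0=M[0]=2
XOR R4, R0 → R4=9^2=11
ADD R0, 12 → R0=2+12=14
ADD R2, 4 → R2=0+4=4
ADD R6, 2 → R6=1+2=3
CMP R6, 11  (cmp 3,11)
JLT L0: taken
LOAD R0, [R2] → R0=M[4]=-1
ADD R4, R0 → R4=11+(-1)=10
LOAD R0, [R2] → R0=M[4]=-1
XOR R4, R0 → R4=10^(-1)=-11
ADD R0, 12 → R0=(-1)+12=11
ADD R2, 4 → R2=4+4=8
ADD R6, 2 → R6=3+2=5
CMP R6, 11  (cmp 5,11)
JLT L0: taken
LOAD R0, [R2] → R0=M[8]=22
ADD R4, R0 → R4=(-11)+22=11
LOAD R0, [R2] → R0=M[8]=22
XOR R4, R0 → R4=11^22=29
After step 26: R2 = 8.

8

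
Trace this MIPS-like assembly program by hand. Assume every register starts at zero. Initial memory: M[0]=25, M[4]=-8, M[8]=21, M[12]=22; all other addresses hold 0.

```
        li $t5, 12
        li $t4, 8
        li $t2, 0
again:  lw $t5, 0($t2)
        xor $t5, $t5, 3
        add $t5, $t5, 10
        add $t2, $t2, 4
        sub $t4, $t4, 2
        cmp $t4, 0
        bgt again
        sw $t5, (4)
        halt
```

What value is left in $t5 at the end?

31

$t5=12
$t4=8
$t2=0
$t5=M[0]=25
$t5=25^3=26
$t5=26+10=36
$t2=0+4=4
$t4=8-2=6
cmp $t4, 0  (cmp 6,0)
bgt again: taken
$t5=M[4]=-8
$t5=(-8)^3=-5
$t5=(-5)+10=5
$t2=4+4=8
$t4=6-2=4
cmp $t4, 0  (cmp 4,0)
bgt again: taken
$t5=M[8]=21
$t5=21^3=22
$t5=22+10=32
$t2=8+4=12
$t4=4-2=2
cmp $t4, 0  (cmp 2,0)
bgt again: taken
$t5=M[12]=22
$t5=22^3=21
$t5=21+10=31
$t2=12+4=16
$t4=2-2=0
cmp $t4, 0  (cmp 0,0)
bgt again: not taken
sw $t5, (4) → M[4]=31
halt.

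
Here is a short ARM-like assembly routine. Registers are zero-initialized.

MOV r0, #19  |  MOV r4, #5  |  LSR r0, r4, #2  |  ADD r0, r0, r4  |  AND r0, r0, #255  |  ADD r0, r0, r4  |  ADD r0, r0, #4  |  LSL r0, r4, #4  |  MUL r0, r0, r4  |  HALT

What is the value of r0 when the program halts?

400

r0=19
r4=5
r0=5>>2=1
r0=1+5=6
r0=6&255=6
r0=6+5=11
r0=11+4=15
r0=5<<4=80
r0=80*5=400
halt.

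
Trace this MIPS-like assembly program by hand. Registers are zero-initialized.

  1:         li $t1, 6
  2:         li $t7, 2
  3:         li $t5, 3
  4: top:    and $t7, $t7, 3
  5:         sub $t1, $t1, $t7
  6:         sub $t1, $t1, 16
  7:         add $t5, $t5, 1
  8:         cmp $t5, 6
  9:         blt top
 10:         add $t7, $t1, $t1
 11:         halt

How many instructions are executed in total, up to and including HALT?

23

after li $t1, 6: $t1=6
after li $t7, 2: $t7=2
after li $t5, 3: $t5=3
after and $t7, $t7, 3: $t7=2&3=2
after sub $t1, $t1, $t7: $t1=6-2=4
after sub $t1, $t1, 16: $t1=4-16=-12
after add $t5, $t5, 1: $t5=3+1=4
cmp $t5, 6  (cmp 4,6)
blt top: taken
after and $t7, $t7, 3: $t7=2&3=2
after sub $t1, $t1, $t7: $t1=(-12)-2=-14
after sub $t1, $t1, 16: $t1=(-14)-16=-30
after add $t5, $t5, 1: $t5=4+1=5
cmp $t5, 6  (cmp 5,6)
blt top: taken
after and $t7, $t7, 3: $t7=2&3=2
after sub $t1, $t1, $t7: $t1=(-30)-2=-32
after sub $t1, $t1, 16: $t1=(-32)-16=-48
after add $t5, $t5, 1: $t5=5+1=6
cmp $t5, 6  (cmp 6,6)
blt top: not taken
after add $t7, $t1, $t1: $t7=(-48)+(-48)=-96
halt.
Total executed instructions: 23.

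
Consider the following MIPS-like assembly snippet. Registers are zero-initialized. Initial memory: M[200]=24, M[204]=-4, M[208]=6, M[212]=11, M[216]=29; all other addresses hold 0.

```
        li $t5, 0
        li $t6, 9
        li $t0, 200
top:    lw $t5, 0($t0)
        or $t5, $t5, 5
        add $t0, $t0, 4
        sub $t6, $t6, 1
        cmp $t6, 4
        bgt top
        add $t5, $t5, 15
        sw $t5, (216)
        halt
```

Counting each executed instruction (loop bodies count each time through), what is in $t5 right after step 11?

-3

li $t5, 0 → $t5=0
li $t6, 9 → $t6=9
li $t0, 200 → $t0=200
lw $t5, 0($t0) → $t5=M[200]=24
or $t5, $t5, 5 → $t5=24|5=29
add $t0, $t0, 4 → $t0=200+4=204
sub $t6, $t6, 1 → $t6=9-1=8
cmp $t6, 4  (cmp 8,4)
bgt top: taken
lw $t5, 0($t0) → $t5=M[204]=-4
or $t5, $t5, 5 → $t5=(-4)|5=-3
After step 11: $t5 = -3.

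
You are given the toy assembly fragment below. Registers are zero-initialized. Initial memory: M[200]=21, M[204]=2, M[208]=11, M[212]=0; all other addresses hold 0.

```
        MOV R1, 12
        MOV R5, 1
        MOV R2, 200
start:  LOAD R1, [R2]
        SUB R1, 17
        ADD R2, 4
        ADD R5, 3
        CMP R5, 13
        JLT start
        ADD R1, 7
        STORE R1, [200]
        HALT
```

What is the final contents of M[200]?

after MOV R1, 12: R1=12
after MOV R5, 1: R5=1
after MOV R2, 200: R2=200
after LOAD R1, [R2]: R1=M[200]=21
after SUB R1, 17: R1=21-17=4
after ADD R2, 4: R2=200+4=204
after ADD R5, 3: R5=1+3=4
CMP R5, 13  (cmp 4,13)
JLT start: taken
after LOAD R1, [R2]: R1=M[204]=2
after SUB R1, 17: R1=2-17=-15
after ADD R2, 4: R2=204+4=208
after ADD R5, 3: R5=4+3=7
CMP R5, 13  (cmp 7,13)
JLT start: taken
after LOAD R1, [R2]: R1=M[208]=11
after SUB R1, 17: R1=11-17=-6
after ADD R2, 4: R2=208+4=212
after ADD R5, 3: R5=7+3=10
CMP R5, 13  (cmp 10,13)
JLT start: taken
after LOAD R1, [R2]: R1=M[212]=0
after SUB R1, 17: R1=0-17=-17
after ADD R2, 4: R2=212+4=216
after ADD R5, 3: R5=10+3=13
CMP R5, 13  (cmp 13,13)
JLT start: not taken
after ADD R1, 7: R1=(-17)+7=-10
STORE R1, [200] → M[200]=-10
halt.

-10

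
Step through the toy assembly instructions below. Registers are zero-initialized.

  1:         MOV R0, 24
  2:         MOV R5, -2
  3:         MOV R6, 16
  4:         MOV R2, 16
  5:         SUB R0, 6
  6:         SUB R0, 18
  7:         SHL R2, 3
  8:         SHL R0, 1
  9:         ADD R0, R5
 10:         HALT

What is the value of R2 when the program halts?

128

MOV R0, 24 → R0=24
MOV R5, -2 → R5=-2
MOV R6, 16 → R6=16
MOV R2, 16 → R2=16
SUB R0, 6 → R0=24-6=18
SUB R0, 18 → R0=18-18=0
SHL R2, 3 → R2=16<<3=128
SHL R0, 1 → R0=0<<1=0
ADD R0, R5 → R0=0+(-2)=-2
halt.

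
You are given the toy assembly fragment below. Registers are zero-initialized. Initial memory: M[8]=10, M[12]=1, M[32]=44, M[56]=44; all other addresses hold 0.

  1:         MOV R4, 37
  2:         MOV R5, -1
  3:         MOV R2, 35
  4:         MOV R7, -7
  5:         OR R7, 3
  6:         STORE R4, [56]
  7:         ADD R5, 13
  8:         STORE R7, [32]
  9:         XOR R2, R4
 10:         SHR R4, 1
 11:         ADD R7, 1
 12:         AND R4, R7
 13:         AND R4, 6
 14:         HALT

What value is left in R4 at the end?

0

R4=37
R5=-1
R2=35
R7=-7
R7=(-7)|3=-5
STORE R4, [56] → M[56]=37
R5=(-1)+13=12
STORE R7, [32] → M[32]=-5
R2=35^37=6
R4=37>>1=18
R7=(-5)+1=-4
R4=18&(-4)=16
R4=16&6=0
halt.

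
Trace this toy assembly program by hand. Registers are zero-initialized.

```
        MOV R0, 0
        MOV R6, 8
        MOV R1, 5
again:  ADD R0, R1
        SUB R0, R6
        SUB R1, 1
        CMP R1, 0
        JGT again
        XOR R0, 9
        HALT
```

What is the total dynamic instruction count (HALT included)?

30

R0=0
R6=8
R1=5
R0=0+5=5
R0=5-8=-3
R1=5-1=4
CMP R1, 0  (cmp 4,0)
JGT again: taken
R0=(-3)+4=1
R0=1-8=-7
R1=4-1=3
CMP R1, 0  (cmp 3,0)
JGT again: taken
R0=(-7)+3=-4
R0=(-4)-8=-12
R1=3-1=2
CMP R1, 0  (cmp 2,0)
JGT again: taken
R0=(-12)+2=-10
R0=(-10)-8=-18
R1=2-1=1
CMP R1, 0  (cmp 1,0)
JGT again: taken
R0=(-18)+1=-17
R0=(-17)-8=-25
R1=1-1=0
CMP R1, 0  (cmp 0,0)
JGT again: not taken
R0=(-25)^9=-18
halt.
Total executed instructions: 30.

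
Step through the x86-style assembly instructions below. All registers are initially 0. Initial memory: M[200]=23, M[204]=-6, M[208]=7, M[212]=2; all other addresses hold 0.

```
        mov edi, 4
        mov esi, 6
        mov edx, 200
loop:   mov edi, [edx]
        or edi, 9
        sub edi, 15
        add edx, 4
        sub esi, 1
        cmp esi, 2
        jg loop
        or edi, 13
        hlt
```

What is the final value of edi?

-3

mov edi, 4 → edi=4
mov esi, 6 → esi=6
mov edx, 200 → edx=200
mov edi, [edx] → edi=M[200]=23
or edi, 9 → edi=23|9=31
sub edi, 15 → edi=31-15=16
add edx, 4 → edx=200+4=204
sub esi, 1 → esi=6-1=5
cmp esi, 2  (cmp 5,2)
jg loop: taken
mov edi, [edx] → edi=M[204]=-6
or edi, 9 → edi=(-6)|9=-5
sub edi, 15 → edi=(-5)-15=-20
add edx, 4 → edx=204+4=208
sub esi, 1 → esi=5-1=4
cmp esi, 2  (cmp 4,2)
jg loop: taken
mov edi, [edx] → edi=M[208]=7
or edi, 9 → edi=7|9=15
sub edi, 15 → edi=15-15=0
add edx, 4 → edx=208+4=212
sub esi, 1 → esi=4-1=3
cmp esi, 2  (cmp 3,2)
jg loop: taken
mov edi, [edx] → edi=M[212]=2
or edi, 9 → edi=2|9=11
sub edi, 15 → edi=11-15=-4
add edx, 4 → edx=212+4=216
sub esi, 1 → esi=3-1=2
cmp esi, 2  (cmp 2,2)
jg loop: not taken
or edi, 13 → edi=(-4)|13=-3
halt.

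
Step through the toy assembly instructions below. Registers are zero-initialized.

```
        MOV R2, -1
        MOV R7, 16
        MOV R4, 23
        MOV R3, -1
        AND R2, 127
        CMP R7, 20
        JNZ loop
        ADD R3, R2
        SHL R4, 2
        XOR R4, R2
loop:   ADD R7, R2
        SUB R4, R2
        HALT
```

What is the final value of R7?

143

R2=-1
R7=16
R4=23
R3=-1
R2=(-1)&127=127
CMP R7, 20  (cmp 16,20)
JNZ loop: taken
R7=16+127=143
R4=23-127=-104
halt.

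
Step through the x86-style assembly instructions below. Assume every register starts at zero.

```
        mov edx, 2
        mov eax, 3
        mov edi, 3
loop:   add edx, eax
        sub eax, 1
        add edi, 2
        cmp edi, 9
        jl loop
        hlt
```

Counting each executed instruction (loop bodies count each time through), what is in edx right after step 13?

mov edx, 2 → edx=2
mov eax, 3 → eax=3
mov edi, 3 → edi=3
add edx, eax → edx=2+3=5
sub eax, 1 → eax=3-1=2
add edi, 2 → edi=3+2=5
cmp edi, 9  (cmp 5,9)
jl loop: taken
add edx, eax → edx=5+2=7
sub eax, 1 → eax=2-1=1
add edi, 2 → edi=5+2=7
cmp edi, 9  (cmp 7,9)
jl loop: taken
After step 13: edx = 7.

7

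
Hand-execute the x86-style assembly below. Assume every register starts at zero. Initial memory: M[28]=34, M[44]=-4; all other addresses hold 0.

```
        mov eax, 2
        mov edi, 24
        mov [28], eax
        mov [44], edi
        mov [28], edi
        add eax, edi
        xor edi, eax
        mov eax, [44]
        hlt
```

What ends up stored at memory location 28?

eax=2
edi=24
mov [28], eax → M[28]=2
mov [44], edi → M[44]=24
mov [28], edi → M[28]=24
eax=2+24=26
edi=24^26=2
eax=M[44]=24
halt.

24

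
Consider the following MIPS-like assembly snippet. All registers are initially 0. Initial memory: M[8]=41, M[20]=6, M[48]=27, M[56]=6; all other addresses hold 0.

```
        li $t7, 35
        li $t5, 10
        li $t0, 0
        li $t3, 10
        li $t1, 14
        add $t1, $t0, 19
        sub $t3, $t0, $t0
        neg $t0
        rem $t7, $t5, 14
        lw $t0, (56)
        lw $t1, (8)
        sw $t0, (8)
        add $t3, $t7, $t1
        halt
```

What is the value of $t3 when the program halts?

after li $t7, 35: $t7=35
after li $t5, 10: $t5=10
after li $t0, 0: $t0=0
after li $t3, 10: $t3=10
after li $t1, 14: $t1=14
after add $t1, $t0, 19: $t1=0+19=19
after sub $t3, $t0, $t0: $t3=0-0=0
after neg $t0: $t0=-(0)=0
after rem $t7, $t5, 14: $t7=10%14=10
after lw $t0, (56): $t0=M[56]=6
after lw $t1, (8): $t1=M[8]=41
sw $t0, (8) → M[8]=6
after add $t3, $t7, $t1: $t3=10+41=51
halt.

51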